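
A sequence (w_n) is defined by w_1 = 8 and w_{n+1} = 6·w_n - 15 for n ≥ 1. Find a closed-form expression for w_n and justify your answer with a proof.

w_n = 5·6^(n - 1) + 3

Computing the first terms: w_1 = 8, w_2 = 33, w_3 = 183. This suggests w_n = 5·6^(n - 1) + 3.
When n = 1: the formula gives 8 = 8 = w_1.
Suppose the result is true for n = m, so w_m = 5·6^(m - 1) + 3.
Then w_{m+1} = 6·w_m - 15 = 6·(5·6^(m - 1) + 3) - 15 = 5·6^m + 3 = 5·6^((m+1) - 1) + 3,
which is the claimed formula at n = m+1.
Hence, by induction on n, the claim holds for every n ≥ 1.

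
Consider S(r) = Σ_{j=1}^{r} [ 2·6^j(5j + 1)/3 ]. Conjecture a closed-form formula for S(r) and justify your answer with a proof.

S(r) = 4·6^r·r

We claim S(r) = 4·6^r·r for all r ≥ 1.
Base step (r = 1): S(1) = 24, and the closed form gives 24. They agree.
For the inductive step, assume it holds for an arbitrary j ≥ 1, so S(j) = 4·6^j·j.
Then S(j+1) = S(j) + (6^j(20j + 24)) = (4·6^j·j) + (6^j(20j + 24)).
Simplifying, S(j+1) = 24·6^j(j + 1) = 4·6^(j+1)·(j+1),
which is the closed form with r = j+1.
This completes the induction.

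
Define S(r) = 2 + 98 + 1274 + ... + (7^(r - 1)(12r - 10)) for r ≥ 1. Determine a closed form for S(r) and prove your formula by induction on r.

We claim S(r) = 2·7^r(r - 1) + 2 for all r ≥ 1.
Base case (r = 1): S(1) = 2, and the closed form gives 2. They agree.
Suppose the result is true for r = j, so S(j) = 2·7^j(j - 1) + 2.
Then S(j+1) = S(j) + (7^j(12j + 2)) = (2·7^j(j - 1) + 2) + (7^j(12j + 2)).
Simplifying, S(j+1) = 14·7^j·j + 2 = 2·7^(j+1)((j+1) - 1) + 2,
which is the closed form with r = j+1.
Hence, by induction on r, the claim holds for every r ≥ 1.

S(r) = 2·7^r(r - 1) + 2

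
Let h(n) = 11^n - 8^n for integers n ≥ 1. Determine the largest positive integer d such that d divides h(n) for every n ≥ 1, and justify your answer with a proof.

Computing the first values: h(1) = 3 and h(2) = 57; gcd(3, 57) = 3, so d ≤ 3.
We prove 3 | 11^n - 8^n for all n ≥ 1 by induction on n.
For the base case n = 1: h(1) = 3 = 3·(1), so 3 | h(1).
Inductive step: suppose the statement holds for some j ≥ 1, i.e. 3 | h(j). Then
11^{j+1} − 8^{j+1} = 11·11^j − 8·8^j = 11·(11^j − 8^j) + (3)·8^j. The first term is divisible by 3 by the inductive hypothesis, and the second term (3)·8^j is divisible by 3 since 3 | 3. Hence 3 | h(j+1).
By induction, the statement is established for all n ≥ 1.
Therefore the largest such d is 3.

d = 3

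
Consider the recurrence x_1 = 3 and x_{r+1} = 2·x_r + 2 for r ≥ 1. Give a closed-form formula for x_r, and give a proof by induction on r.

x_r = 5·2^(r - 1) - 2

Computing the first terms: x_1 = 3, x_2 = 8, x_3 = 18. This suggests x_r = 5·2^(r - 1) - 2.
Base case (r = 1): the formula gives 3 = 3 = x_1.
Suppose the result is true for r = m, so x_m = 5·2^(m - 1) - 2.
Then x_{m+1} = 2·x_m + 2 = 2·(5·2^(m - 1) - 2) + 2 = 5·2^m - 2 = 5·2^((m+1) - 1) - 2,
which is the claimed formula at r = m+1.
By the principle of mathematical induction, the result holds for all r ≥ 1.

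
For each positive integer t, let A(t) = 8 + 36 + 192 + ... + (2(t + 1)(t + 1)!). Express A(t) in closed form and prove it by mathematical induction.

We claim A(t) = 2(t + 2)! - 4 for all t ≥ 1.
Base step (t = 1): A(1) = 8, and the closed form gives 8. They agree.
Inductive step: suppose the statement holds for some i ≥ 1, so A(i) = 2(i + 2)! - 4.
Then A(i+1) = A(i) + (2(i + 2)(i + 2)!) = (2(i + 2)! - 4) + (2(i + 2)(i + 2)!).
Simplifying, A(i+1) = 2((i+1) + 2)! - 4,
which is the closed form with t = i+1.
By the principle of mathematical induction, the result holds for all t ≥ 1.

A(t) = 2(t + 2)! - 4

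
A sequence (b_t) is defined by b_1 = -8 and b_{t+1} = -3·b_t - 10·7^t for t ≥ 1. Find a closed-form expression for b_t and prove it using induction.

b_t = -(-3)^(t - 1) - 7^t

Computing the first terms: b_1 = -8, b_2 = -46, b_3 = -352. This suggests b_t = -(-3)^(t - 1) - 7^t.
Base step (t = 1): the formula gives -8 = -8 = b_1.
Suppose the result is true for t = p, so b_p = -(-3)^(p - 1) - 7^p.
Then b_{p+1} = -3·b_p - 10·7^p = -3·(-(-3)^(p - 1) - 7^p) - 10·7^p = -(-3)^p - 7^(p + 1) = -(-3)^((p+1) - 1) - 7^(p+1),
which is the claimed formula at t = p+1.
This completes the induction.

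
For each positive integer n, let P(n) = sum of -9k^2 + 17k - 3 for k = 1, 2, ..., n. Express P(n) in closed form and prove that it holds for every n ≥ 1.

P(n) = -n(n - 2)(3n + 2)

We claim P(n) = -n(n - 2)(3n + 2) for all n ≥ 1.
When n = 1: P(1) = 5, and the closed form gives 5. They agree.
Suppose the result is true for n = k, so P(k) = k(-3k^2 + 4k + 4).
Then P(k+1) = P(k) + (-9k^2 - k + 5) = (k(-3k^2 + 4k + 4)) + (-9k^2 - k + 5).
Simplifying, P(k+1) = -(k - 1)(k + 1)(3k + 5) = -(k+1)((k+1) - 2)(3(k+1) + 2),
which is the closed form with n = k+1.
By the principle of mathematical induction, the result holds for all n ≥ 1.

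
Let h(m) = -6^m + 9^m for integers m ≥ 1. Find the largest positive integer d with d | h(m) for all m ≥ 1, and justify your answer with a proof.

Computing the first values: h(1) = 3 and h(2) = 45; gcd(3, 45) = 3, so d ≤ 3.
We prove 3 | -6^m + 9^m for all m ≥ 1 by induction on m.
For the base case m = 1: h(1) = 3 = 3·(1), so 3 | h(1).
For the inductive step, assume it holds for an arbitrary p ≥ 1, i.e. 3 | h(p). Then
9^{p+1} − 6^{p+1} = 9·9^p − 6·6^p = 9·(9^p − 6^p) + (3)·6^p. The first term is divisible by 3 by the inductive hypothesis, and the second term (3)·6^p is divisible by 3 since 3 | 3. Hence 3 | h(p+1).
Hence, by induction on m, the claim holds for every m ≥ 1.
Therefore the largest such d is 3.

d = 3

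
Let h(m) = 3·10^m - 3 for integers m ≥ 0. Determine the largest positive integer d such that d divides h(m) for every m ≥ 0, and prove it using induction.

Computing the first values: h(0) = 0 and h(1) = 27; gcd(0, 27) = 27, so d ≤ 27.
We prove 27 | 3·10^m - 3 for all m ≥ 0 by induction on m.
For the base case m = 0: h(0) = 0 = 27·(0), so 27 | h(0).
Suppose the result is true for m = i, i.e. 27 | h(i). Then
h(i+1) = 3·10^(i+1) - 3 = 10·(3·10^i - 3) + 27 = 10·h(i) + 27. The first term is divisible by 27 by the inductive hypothesis, and 27 is divisible by 27. Hence 27 | h(i+1).
By induction, the statement is established for all m ≥ 0.
Therefore the largest such d is 27.

d = 27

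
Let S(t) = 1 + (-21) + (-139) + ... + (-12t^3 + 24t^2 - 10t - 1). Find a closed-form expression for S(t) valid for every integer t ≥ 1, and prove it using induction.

S(t) = -t(3t^3 - 2t^2 - 4t + 2)

We claim S(t) = -t(3t^3 - 2t^2 - 4t + 2) for all t ≥ 1.
For the base case t = 1: S(1) = 1, and the closed form gives 1. They agree.
Inductive step: suppose the statement holds for some k ≥ 1, so S(k) = k(-3k^3 + 2k^2 + 4k - 2).
Then S(k+1) = S(k) + (-12k^3 - 12k^2 + 2k + 1) = (k(-3k^3 + 2k^2 + 4k - 2)) + (-12k^3 - 12k^2 + 2k + 1).
Simplifying, S(k+1) = -(k + 1)(3k^3 + 7k^2 + k - 1) = -(k+1)(3(k+1)^3 - 2(k+1)^2 - 4(k+1) + 2),
which is the closed form with t = k+1.
This completes the induction.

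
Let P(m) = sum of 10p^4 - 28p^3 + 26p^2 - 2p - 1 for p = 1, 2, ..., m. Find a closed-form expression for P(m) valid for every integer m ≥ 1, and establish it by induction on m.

P(m) = m(2m^4 - 2m^3 - 2m^2 + 5m + 2)

We claim P(m) = m(2m^4 - 2m^3 - 2m^2 + 5m + 2) for all m ≥ 1.
For the base case m = 1: P(1) = 5, and the closed form gives 5. They agree.
For the inductive step, assume it holds for an arbitrary p ≥ 1, so P(p) = p(2p^4 - 2p^3 - 2p^2 + 5p + 2).
Then P(p+1) = P(p) + (10p^4 + 12p^3 + 2p^2 + 6p + 5) = (p(2p^4 - 2p^3 - 2p^2 + 5p + 2)) + (10p^4 + 12p^3 + 2p^2 + 6p + 5).
Simplifying, P(p+1) = (p + 1)(2p^4 + 6p^3 + 4p^2 + 3p + 5) = (p+1)(2(p+1)^4 - 2(p+1)^3 - 2(p+1)^2 + 5(p+1) + 2),
which is the closed form with m = p+1.
By the principle of mathematical induction, the result holds for all m ≥ 1.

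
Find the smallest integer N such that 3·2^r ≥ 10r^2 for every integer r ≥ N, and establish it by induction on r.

N = 8

At r = 7: 384 < 490, so the inequality fails and N ≥ 8. We prove 3·2^r ≥ 10r^2 for all r ≥ 8.
Base case (r = 8): 3·2^r = 768 and 10r^2 = 640, so 768 ≥ 640.
Inductive step: assume the claim holds for r = i, so 3·2^i ≥ 10i^2.
Then 3·2^(i + 1) = 2·(3·2^i) ≥ 2·(10i^2).
Also, for i ≥ 8 we have 2·(10i^2) ≥ 10(i+1)^2, since 2 ≥ (1 + 1/i)^2 for all i ≥ 8.
Combining, 3·2^(i + 1) ≥ 10(i+1)^2.
Hence, by induction on r, the claim holds for every r ≥ 8.
Hence the smallest such N is 8.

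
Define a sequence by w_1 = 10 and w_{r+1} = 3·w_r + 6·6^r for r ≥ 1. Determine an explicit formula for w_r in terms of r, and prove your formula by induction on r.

w_r = -2·3^(r - 1) + 2·6^r

Computing the first terms: w_1 = 10, w_2 = 66, w_3 = 414. This suggests w_r = -2·3^(r - 1) + 2·6^r.
When r = 1: the formula gives 10 = 10 = w_1.
For the inductive step, assume it holds for an arbitrary p ≥ 1, so w_p = -2·3^(p - 1) + 2·6^p.
Then w_{p+1} = 3·w_p + 6·6^p = 3·(-2·3^(p - 1) + 2·6^p) + 6·6^p = -2·3^p + 2·6^(p + 1) = -2·3^((p+1) - 1) + 2·6^(p+1),
which is the claimed formula at r = p+1.
By the principle of mathematical induction, the result holds for all r ≥ 1.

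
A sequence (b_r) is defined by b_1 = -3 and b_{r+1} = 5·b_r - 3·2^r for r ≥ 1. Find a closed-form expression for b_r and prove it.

Computing the first terms: b_1 = -3, b_2 = -21, b_3 = -117. This suggests b_r = 2^r - 5^r.
Base step (r = 1): the formula gives -3 = -3 = b_1.
Inductive step: suppose the statement holds for some j ≥ 1, so b_j = 2^j - 5^j.
Then b_{j+1} = 5·b_j - 3·2^j = 5·(2^j - 5^j) - 3·2^j = 2^(j + 1) - 5^(j + 1),
which is the claimed formula at r = j+1.
Hence, by induction on r, the claim holds for every r ≥ 1.

b_r = 2^r - 5^r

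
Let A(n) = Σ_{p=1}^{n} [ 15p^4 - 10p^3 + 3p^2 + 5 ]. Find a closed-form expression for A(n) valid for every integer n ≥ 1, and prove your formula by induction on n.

A(n) = n(3n^4 + 5n^3 + n^2 - n + 5)

We claim A(n) = n(3n^4 + 5n^3 + n^2 - n + 5) for all n ≥ 1.
Base case (n = 1): A(1) = 13, and the closed form gives 13. They agree.
Inductive step: assume the claim holds for n = p, so A(p) = p(3p^4 + 5p^3 + p^2 - p + 5).
Then A(p+1) = A(p) + (15p^4 + 50p^3 + 63p^2 + 36p + 13) = (p(3p^4 + 5p^3 + p^2 - p + 5)) + (15p^4 + 50p^3 + 63p^2 + 36p + 13).
Simplifying, A(p+1) = (p + 1)(3p^4 + 17p^3 + 34p^2 + 28p + 13) = (p+1)(3(p+1)^4 + 5(p+1)^3 + (p+1)^2 - (p+1) + 5),
which is the closed form with n = p+1.
This completes the induction.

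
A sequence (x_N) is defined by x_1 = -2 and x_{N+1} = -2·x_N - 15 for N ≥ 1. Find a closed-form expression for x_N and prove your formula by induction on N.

x_N = 3(-2)^(N - 1) - 5

Computing the first terms: x_1 = -2, x_2 = -11, x_3 = 7. This suggests x_N = 3(-2)^(N - 1) - 5.
Base case (N = 1): the formula gives -2 = -2 = x_1.
Suppose the result is true for N = j, so x_j = 3(-2)^(j - 1) - 5.
Then x_{j+1} = -2·x_j - 15 = -2·(3(-2)^(j - 1) - 5) - 15 = 3(-2)^j - 5 = 3(-2)^((j+1) - 1) - 5,
which is the claimed formula at N = j+1.
This completes the induction.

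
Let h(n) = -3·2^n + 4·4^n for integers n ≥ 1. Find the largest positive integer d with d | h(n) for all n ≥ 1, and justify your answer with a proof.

d = 2

Computing the first values: h(1) = 10 and h(2) = 52; gcd(10, 52) = 2, so d ≤ 2.
We prove 2 | -3·2^n + 4·4^n for all n ≥ 1 by induction on n.
For the base case n = 1: h(1) = 10 = 2·(5), so 2 | h(1).
Inductive step: assume the claim holds for n = m, i.e. 2 | h(m). Then
h(m+1) − 4·h(m) = (-3·2^(m+1) + 4·4^(m+1)) − 4·(-3·2^m + 4·4^m) = (-3)·2^m·(2 − 4) = (6)·2^m. Since 2 | h(m) by the inductive hypothesis, 2 | 4·h(m); and 2 | 6 since 6 = 2·3. Therefore 2 | h(m+1).
By the principle of mathematical induction, the result holds for all n ≥ 1.
Therefore the largest such d is 2.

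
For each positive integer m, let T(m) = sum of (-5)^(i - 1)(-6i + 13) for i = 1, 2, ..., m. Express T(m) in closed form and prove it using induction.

We claim T(m) = (-5)^m(m - 2) + 2 for all m ≥ 1.
Base case (m = 1): T(1) = 7, and the closed form gives 7. They agree.
Inductive step: suppose the statement holds for some i ≥ 1, so T(i) = (-5)^i(i - 2) + 2.
Then T(i+1) = T(i) + ((-5)^i(-6i + 7)) = ((-5)^i(i - 2) + 2) + ((-5)^i(-6i + 7)).
Simplifying, T(i+1) = (-5)^(i + 1)i - (-5)^(i + 1) + 2 = (-5)^(i+1)((i+1) - 2) + 2,
which is the closed form with m = i+1.
This completes the induction.

T(m) = (-5)^m(m - 2) + 2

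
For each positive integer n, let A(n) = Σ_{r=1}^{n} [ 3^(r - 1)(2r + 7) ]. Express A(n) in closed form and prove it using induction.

We claim A(n) = 3^n(n + 3) - 3 for all n ≥ 1.
When n = 1: A(1) = 9, and the closed form gives 9. They agree.
Suppose the result is true for n = r, so A(r) = 3^r(r + 3) - 3.
Then A(r+1) = A(r) + (3^r(2r + 9)) = (3^r(r + 3) - 3) + (3^r(2r + 9)).
Simplifying, A(r+1) = 3·3^r·r + 12·3^r - 3 = 3^(r+1)((r+1) + 3) - 3,
which is the closed form with n = r+1.
By induction, the statement is established for all n ≥ 1.

A(n) = 3^n(n + 3) - 3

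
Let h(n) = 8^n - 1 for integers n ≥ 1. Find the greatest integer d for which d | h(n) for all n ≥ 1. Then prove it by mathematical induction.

Computing the first values: h(1) = 7 and h(2) = 63; gcd(7, 63) = 7, so d ≤ 7.
We prove 7 | 8^n - 1 for all n ≥ 1 by induction on n.
Base step (n = 1): h(1) = 7 = 7·(1), so 7 | h(1).
For the inductive step, assume it holds for an arbitrary p ≥ 1, i.e. 7 | h(p). Then
8^{p+1} − 1^{p+1} = 8·8^p − 1·1^p = 8·(8^p − 1^p) + (7)·1^p. The first term is divisible by 7 by the inductive hypothesis, and the second term (7)·1^p is divisible by 7 since 7 | 7. Hence 7 | h(p+1).
This completes the induction.
Therefore the largest such d is 7.

d = 7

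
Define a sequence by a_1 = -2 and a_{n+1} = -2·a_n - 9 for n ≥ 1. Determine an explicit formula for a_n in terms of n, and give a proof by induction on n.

a_n = (-2)^(n - 1) - 3

Computing the first terms: a_1 = -2, a_2 = -5, a_3 = 1. This suggests a_n = (-2)^(n - 1) - 3.
Base case (n = 1): the formula gives -2 = -2 = a_1.
Inductive step: suppose the statement holds for some k ≥ 1, so a_k = (-2)^(k - 1) - 3.
Then a_{k+1} = -2·a_k - 9 = -2·((-2)^(k - 1) - 3) - 9 = (-2)^k - 3 = (-2)^((k+1) - 1) - 3,
which is the claimed formula at n = k+1.
By induction, the statement is established for all n ≥ 1.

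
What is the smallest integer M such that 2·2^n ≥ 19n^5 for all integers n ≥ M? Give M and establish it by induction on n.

At n = 27: 268435456 < 272629233, so the inequality fails and M ≥ 28. We prove 2·2^n ≥ 19n^5 for all n ≥ 28.
Base step (n = 28): 2·2^n = 536870912 and 19n^5 = 326996992, so 536870912 ≥ 326996992.
For the inductive step, assume it holds for an arbitrary k ≥ 28, so 2·2^k ≥ 19k^5.
Then 2·2^(k + 1) = 2·(2·2^k) ≥ 2·(19k^5).
Also, for k ≥ 28 we have 2·(19k^5) ≥ 19(k+1)^5, since 2 ≥ (1 + 1/k)^5 for all k ≥ 28.
Combining, 2·2^(k + 1) ≥ 19(k+1)^5.
By the principle of mathematical induction, the result holds for all n ≥ 28.
Hence the smallest such M is 28.

M = 28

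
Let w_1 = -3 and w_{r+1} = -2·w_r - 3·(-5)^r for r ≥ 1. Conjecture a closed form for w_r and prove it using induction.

w_r = -(-2)^r + (-5)^r

Computing the first terms: w_1 = -3, w_2 = 21, w_3 = -117. This suggests w_r = -(-2)^r + (-5)^r.
Base case (r = 1): the formula gives -3 = -3 = w_1.
Inductive step: suppose the statement holds for some m ≥ 1, so w_m = -(-2)^m + (-5)^m.
Then w_{m+1} = -2·w_m - 3·(-5)^m = -2·(-(-2)^m + (-5)^m) - 3·(-5)^m = -(-2)^(m + 1) + (-5)^(m + 1),
which is the claimed formula at r = m+1.
By induction, the statement is established for all r ≥ 1.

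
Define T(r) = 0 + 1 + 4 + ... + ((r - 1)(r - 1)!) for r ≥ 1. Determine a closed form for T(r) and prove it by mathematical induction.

T(r) = r! - 1

We claim T(r) = r! - 1 for all r ≥ 1.
Base case (r = 1): T(1) = 0, and the closed form gives 0. They agree.
Suppose the result is true for r = i, so T(i) = i! - 1.
Then T(i+1) = T(i) + (i·i!) = (i! - 1) + (i·i!).
Simplifying, T(i+1) = (i+1)! - 1,
which is the closed form with r = i+1.
This completes the induction.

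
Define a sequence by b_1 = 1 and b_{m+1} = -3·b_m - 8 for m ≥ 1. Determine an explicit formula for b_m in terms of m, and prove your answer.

b_m = -(-3)^m - 2

Computing the first terms: b_1 = 1, b_2 = -11, b_3 = 25. This suggests b_m = -(-3)^m - 2.
Base case (m = 1): the formula gives 1 = 1 = b_1.
Inductive step: assume the claim holds for m = i, so b_i = -(-3)^i - 2.
Then b_{i+1} = -3·b_i - 8 = -3·(-(-3)^i - 2) - 8 = -(-3)^(i + 1) - 2,
which is the claimed formula at m = i+1.
Hence, by induction on m, the claim holds for every m ≥ 1.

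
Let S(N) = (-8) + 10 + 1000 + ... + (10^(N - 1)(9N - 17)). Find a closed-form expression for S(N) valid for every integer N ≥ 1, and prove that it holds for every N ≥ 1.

We claim S(N) = 10^N(N - 2) + 2 for all N ≥ 1.
Base case (N = 1): S(1) = -8, and the closed form gives -8. They agree.
For the inductive step, assume it holds for an arbitrary k ≥ 1, so S(k) = 10^k(k - 2) + 2.
Then S(k+1) = S(k) + (10^k(9k - 8)) = (10^k(k - 2) + 2) + (10^k(9k - 8)).
Simplifying, S(k+1) = 10·10^k·k - 10·10^k + 2 = 10^(k+1)((k+1) - 2) + 2,
which is the closed form with N = k+1.
This completes the induction.

S(N) = 10^N(N - 2) + 2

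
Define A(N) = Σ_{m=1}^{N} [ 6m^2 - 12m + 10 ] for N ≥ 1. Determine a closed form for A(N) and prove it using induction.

A(N) = N(2N^2 - 3N + 5)

We claim A(N) = N(2N^2 - 3N + 5) for all N ≥ 1.
Base step (N = 1): A(1) = 4, and the closed form gives 4. They agree.
For the inductive step, assume it holds for an arbitrary m ≥ 1, so A(m) = m(2m^2 - 3m + 5).
Then A(m+1) = A(m) + (6m^2 + 4) = (m(2m^2 - 3m + 5)) + (6m^2 + 4).
Simplifying, A(m+1) = (m + 1)(2m^2 + m + 4) = (m+1)(2(m+1)^2 - 3(m+1) + 5),
which is the closed form with N = m+1.
Hence, by induction on N, the claim holds for every N ≥ 1.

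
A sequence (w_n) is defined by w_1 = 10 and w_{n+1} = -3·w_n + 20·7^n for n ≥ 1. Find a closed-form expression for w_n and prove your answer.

w_n = -4(-3)^(n - 1) + 2·7^n

Computing the first terms: w_1 = 10, w_2 = 110, w_3 = 650. This suggests w_n = -4(-3)^(n - 1) + 2·7^n.
Base case (n = 1): the formula gives 10 = 10 = w_1.
For the inductive step, assume it holds for an arbitrary j ≥ 1, so w_j = -4(-3)^(j - 1) + 2·7^j.
Then w_{j+1} = -3·w_j + 20·7^j = -3·(-4(-3)^(j - 1) + 2·7^j) + 20·7^j = -4(-3)^j + 2·7^(j + 1) = -4(-3)^((j+1) - 1) + 2·7^(j+1),
which is the claimed formula at n = j+1.
By the principle of mathematical induction, the result holds for all n ≥ 1.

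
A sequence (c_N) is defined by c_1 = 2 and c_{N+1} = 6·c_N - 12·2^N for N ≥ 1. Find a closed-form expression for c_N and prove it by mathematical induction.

c_N = 3·2^N - 4·6^(N - 1)

Computing the first terms: c_1 = 2, c_2 = -12, c_3 = -120. This suggests c_N = 3·2^N - 4·6^(N - 1).
Base case (N = 1): the formula gives 2 = 2 = c_1.
Inductive step: suppose the statement holds for some j ≥ 1, so c_j = 3·2^j - 4·6^(j - 1).
Then c_{j+1} = 6·c_j - 12·2^j = 6·(3·2^j - 4·6^(j - 1)) - 12·2^j = 3·2^(j + 1) - 4·6^j = 3·2^(j+1) - 4·6^((j+1) - 1),
which is the claimed formula at N = j+1.
Hence, by induction on N, the claim holds for every N ≥ 1.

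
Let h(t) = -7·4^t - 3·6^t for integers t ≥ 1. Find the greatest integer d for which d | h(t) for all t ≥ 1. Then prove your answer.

d = 2

Computing the first values: h(1) = -46 and h(2) = -220; gcd(-46, -220) = 2, so d ≤ 2.
We prove 2 | -7·4^t - 3·6^t for all t ≥ 1 by induction on t.
Base step (t = 1): h(1) = -46 = 2·(-23), so 2 | h(1).
For the inductive step, assume it holds for an arbitrary r ≥ 1, i.e. 2 | h(r). Then
h(r+1) − 6·h(r) = (-7·4^(r+1) - 3·6^(r+1)) − 6·(-7·4^r - 3·6^r) = (-7)·4^r·(4 − 6) = (14)·4^r. Since 2 | h(r) by the inductive hypothesis, 2 | 6·h(r); and 2 | 14 since 14 = 2·7. Therefore 2 | h(r+1).
Hence, by induction on t, the claim holds for every t ≥ 1.
Therefore the largest such d is 2.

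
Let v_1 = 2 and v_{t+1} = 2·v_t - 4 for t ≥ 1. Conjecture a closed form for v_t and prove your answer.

Computing the first terms: v_1 = 2, v_2 = 0, v_3 = -4. This suggests v_t = -2^t + 4.
For the base case t = 1: the formula gives 2 = 2 = v_1.
Inductive step: suppose the statement holds for some m ≥ 1, so v_m = -2^m + 4.
Then v_{m+1} = 2·v_m - 4 = 2·(-2^m + 4) - 4 = -2^(m + 1) + 4,
which is the claimed formula at t = m+1.
This completes the induction.

v_t = -2^t + 4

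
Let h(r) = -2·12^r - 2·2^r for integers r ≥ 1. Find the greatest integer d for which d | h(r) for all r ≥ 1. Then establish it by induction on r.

d = 4

Computing the first values: h(1) = -28 and h(2) = -296; gcd(-28, -296) = 4, so d ≤ 4.
We prove 4 | -2·12^r - 2·2^r for all r ≥ 1 by induction on r.
When r = 1: h(1) = -28 = 4·(-7), so 4 | h(1).
For the inductive step, assume it holds for an arbitrary m ≥ 1, i.e. 4 | h(m). Then
h(m+1) − 12·h(m) = (-2·12^(m+1) - 2·2^(m+1)) − 12·(-2·12^m - 2·2^m) = (-2)·2^m·(2 − 12) = (20)·2^m. Since 4 | h(m) by the inductive hypothesis, 4 | 12·h(m); and 4 | 20 since 20 = 4·5. Therefore 4 | h(m+1).
By induction, the statement is established for all r ≥ 1.
Therefore the largest such d is 4.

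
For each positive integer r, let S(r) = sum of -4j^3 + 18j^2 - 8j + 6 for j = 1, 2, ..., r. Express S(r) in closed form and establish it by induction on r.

We claim S(r) = -r(r - 5)(r^2 + r + 1) for all r ≥ 1.
Base step (r = 1): S(1) = 12, and the closed form gives 12. They agree.
Inductive step: assume the claim holds for r = j, so S(j) = j(-j^3 + 4j^2 + 4j + 5).
Then S(j+1) = S(j) + (-4j^3 + 6j^2 + 16j + 12) = (j(-j^3 + 4j^2 + 4j + 5)) + (-4j^3 + 6j^2 + 16j + 12).
Simplifying, S(j+1) = -(j - 4)(j + 1)(j^2 + 3j + 3) = -(j+1)((j+1) - 5)((j+1)^2 + (j+1) + 1),
which is the closed form with r = j+1.
By the principle of mathematical induction, the result holds for all r ≥ 1.

S(r) = -r(r - 5)(r^2 + r + 1)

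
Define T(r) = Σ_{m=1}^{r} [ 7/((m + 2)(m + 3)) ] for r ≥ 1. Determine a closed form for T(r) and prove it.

We claim T(r) = 7r/(3(r + 3)) for all r ≥ 1.
Base step (r = 1): T(1) = 7/12, and the closed form gives 7/12. They agree.
Inductive step: assume the claim holds for r = m, so T(m) = 7m/(3(m + 3)).
Then T(m+1) = T(m) + (7/((m + 3)(m + 4))) = (7m/(3(m + 3))) + (7/((m + 3)(m + 4))).
Simplifying, T(m+1) = 7(m + 1)/(3(m + 4)) = 7(m+1)/(3((m+1) + 3)),
which is the closed form with r = m+1.
By induction, the statement is established for all r ≥ 1.

T(r) = 7r/(3(r + 3))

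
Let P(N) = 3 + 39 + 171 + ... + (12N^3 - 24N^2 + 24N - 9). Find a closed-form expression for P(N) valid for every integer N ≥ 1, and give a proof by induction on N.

P(N) = N(3N^3 - 2N^2 + 3N - 1)

We claim P(N) = N(3N^3 - 2N^2 + 3N - 1) for all N ≥ 1.
Base step (N = 1): P(1) = 3, and the closed form gives 3. They agree.
Inductive step: suppose the statement holds for some p ≥ 1, so P(p) = p(3p^3 - 2p^2 + 3p - 1).
Then P(p+1) = P(p) + (12p^3 + 12p^2 + 12p + 3) = (p(3p^3 - 2p^2 + 3p - 1)) + (12p^3 + 12p^2 + 12p + 3).
Simplifying, P(p+1) = (p + 1)(3p^3 + 7p^2 + 8p + 3) = (p+1)(3(p+1)^3 - 2(p+1)^2 + 3(p+1) - 1),
which is the closed form with N = p+1.
This completes the induction.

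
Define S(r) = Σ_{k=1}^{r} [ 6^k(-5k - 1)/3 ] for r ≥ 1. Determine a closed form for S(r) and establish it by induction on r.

We claim S(r) = -2·6^r·r for all r ≥ 1.
For the base case r = 1: S(1) = -12, and the closed form gives -12. They agree.
Inductive step: assume the claim holds for r = k, so S(k) = -2·6^k·k.
Then S(k+1) = S(k) + (6^k(-10k - 12)) = (-2·6^k·k) + (6^k(-10k - 12)).
Simplifying, S(k+1) = 12·6^k(-k - 1) = -2·6^(k+1)·(k+1),
which is the closed form with r = k+1.
By induction, the statement is established for all r ≥ 1.

S(r) = -2·6^r·r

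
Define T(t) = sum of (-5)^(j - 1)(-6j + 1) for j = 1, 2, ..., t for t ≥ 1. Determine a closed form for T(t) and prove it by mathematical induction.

T(t) = (-5)^t·t

We claim T(t) = (-5)^t·t for all t ≥ 1.
Base case (t = 1): T(1) = -5, and the closed form gives -5. They agree.
Suppose the result is true for t = j, so T(j) = (-5)^j·j.
Then T(j+1) = T(j) + ((-5)^j(-6j - 5)) = ((-5)^j·j) + ((-5)^j(-6j - 5)).
Simplifying, T(j+1) = (-5)^(j + 1)(j + 1) = (-5)^(j+1)·(j+1),
which is the closed form with t = j+1.
By induction, the statement is established for all t ≥ 1.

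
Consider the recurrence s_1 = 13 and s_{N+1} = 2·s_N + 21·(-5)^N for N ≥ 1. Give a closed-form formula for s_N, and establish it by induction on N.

s_N = -3(-5)^N - 2^N

Computing the first terms: s_1 = 13, s_2 = -79, s_3 = 367. This suggests s_N = -3(-5)^N - 2^N.
When N = 1: the formula gives 13 = 13 = s_1.
Inductive step: assume the claim holds for N = r, so s_r = -3(-5)^r - 2^r.
Then s_{r+1} = 2·s_r + 21·(-5)^r = 2·(-3(-5)^r - 2^r) + 21·(-5)^r = -3(-5)^(r + 1) - 2^(r + 1),
which is the claimed formula at N = r+1.
By the principle of mathematical induction, the result holds for all N ≥ 1.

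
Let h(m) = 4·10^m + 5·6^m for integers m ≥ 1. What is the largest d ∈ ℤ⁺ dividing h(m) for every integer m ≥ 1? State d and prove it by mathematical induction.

d = 10

Computing the first values: h(1) = 70 and h(2) = 580; gcd(70, 580) = 10, so d ≤ 10.
We prove 10 | 4·10^m + 5·6^m for all m ≥ 1 by induction on m.
Base step (m = 1): h(1) = 70 = 10·(7), so 10 | h(1).
Inductive step: assume the claim holds for m = j, i.e. 10 | h(j). Then
h(j+1) − 10·h(j) = (4·10^(j+1) + 5·6^(j+1)) − 10·(4·10^j + 5·6^j) = (5)·6^j·(6 − 10) = (-20)·6^j. Since 10 | h(j) by the inductive hypothesis, 10 | 10·h(j); and 10 | -20 since -20 = 10·-2. Therefore 10 | h(j+1).
Hence, by induction on m, the claim holds for every m ≥ 1.
Therefore the largest such d is 10.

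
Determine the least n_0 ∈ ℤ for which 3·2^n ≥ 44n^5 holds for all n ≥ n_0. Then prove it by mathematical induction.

n_0 = 28

At n = 27: 402653184 < 631351908, so the inequality fails and n_0 ≥ 28. We prove 3·2^n ≥ 44n^5 for all n ≥ 28.
Base case (n = 28): 3·2^n = 805306368 and 44n^5 = 757256192, so 805306368 ≥ 757256192.
For the inductive step, assume it holds for an arbitrary m ≥ 28, so 3·2^m ≥ 44m^5.
Then 3·2^(m + 1) = 2·(3·2^m) ≥ 2·(44m^5).
Also, for m ≥ 28 we have 2·(44m^5) ≥ 44(m+1)^5, since 2 ≥ (1 + 1/m)^5 for all m ≥ 28.
Combining, 3·2^(m + 1) ≥ 44(m+1)^5.
By induction, the statement is established for all n ≥ 28.
Hence the smallest such n_0 is 28.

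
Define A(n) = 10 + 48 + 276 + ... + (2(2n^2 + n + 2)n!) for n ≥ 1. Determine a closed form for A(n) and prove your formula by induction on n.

We claim A(n) = (4n + 2)(n + 1)! - 2 for all n ≥ 1.
Base step (n = 1): A(1) = 10, and the closed form gives 10. They agree.
Inductive step: assume the claim holds for n = k, so A(k) = (4k + 2)(k + 1)! - 2.
Then A(k+1) = A(k) + (2(2k^2 + 5k + 5)(k + 1)!) = ((4k + 2)(k + 1)! - 2) + (2(2k^2 + 5k + 5)(k + 1)!).
Simplifying, A(k+1) = (4(k+1) + 2)((k+1) + 1)! - 2,
which is the closed form with n = k+1.
By induction, the statement is established for all n ≥ 1.

A(n) = (4n + 2)(n + 1)! - 2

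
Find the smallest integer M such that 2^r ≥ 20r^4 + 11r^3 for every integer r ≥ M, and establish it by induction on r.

At r = 22: 4194304 < 4802248, so the inequality fails and M ≥ 23. We prove 2^r ≥ 20r^4 + 11r^3 for all r ≥ 23.
Base case (r = 23): 2^r = 8388608 and 20r^4 + 11r^3 = 5730657, so 8388608 ≥ 5730657.
For the inductive step, assume it holds for an arbitrary j ≥ 23, so 2^j ≥ 20j^4 + 11j^3.
Then 2^(j + 1) = 2·(2^j) ≥ 2·(20j^4 + 11j^3).
Also, for j ≥ 23 we have 2·(20j^4 + 11j^3) ≥ 20(j+1)^4 + 11(j+1)^3, since 2·(20j^4 + 11j^3) − (20(j+1)^4 + 11(j+1)^3) = 20j^4 - 69j^3 - 153j^2 - 113j - 31, which is nonnegative for all j ≥ 23.
Combining, 2^(j + 1) ≥ 20(j+1)^4 + 11(j+1)^3.
Hence, by induction on r, the claim holds for every r ≥ 23.
Hence the smallest such M is 23.

M = 23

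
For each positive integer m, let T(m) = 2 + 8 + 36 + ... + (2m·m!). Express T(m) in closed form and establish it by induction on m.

We claim T(m) = 2(m + 1)! - 2 for all m ≥ 1.
Base case (m = 1): T(1) = 2, and the closed form gives 2. They agree.
Suppose the result is true for m = j, so T(j) = 2(j + 1)! - 2.
Then T(j+1) = T(j) + (2(j + 1)(j + 1)!) = (2(j + 1)! - 2) + (2(j + 1)(j + 1)!).
Simplifying, T(j+1) = 2((j+1) + 1)! - 2,
which is the closed form with m = j+1.
By induction, the statement is established for all m ≥ 1.

T(m) = 2(m + 1)! - 2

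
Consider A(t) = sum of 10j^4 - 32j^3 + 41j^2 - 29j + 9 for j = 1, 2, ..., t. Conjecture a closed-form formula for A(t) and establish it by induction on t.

We claim A(t) = t(2t - 1)(t^3 - t^2 - 1) for all t ≥ 1.
Base step (t = 1): A(1) = -1, and the closed form gives -1. They agree.
Suppose the result is true for t = j, so A(j) = j(2j^4 - 3j^3 + j^2 - 2j + 1).
Then A(j+1) = A(j) + (10j^4 + 8j^3 + 5j^2 - 3j - 1) = (j(2j^4 - 3j^3 + j^2 - 2j + 1)) + (10j^4 + 8j^3 + 5j^2 - 3j - 1).
Simplifying, A(j+1) = (j + 1)(2j + 1)(j^3 + 2j^2 + j - 1) = (j+1)(2(j+1) - 1)((j+1)^3 - (j+1)^2 - 1),
which is the closed form with t = j+1.
Hence, by induction on t, the claim holds for every t ≥ 1.

A(t) = t(2t - 1)(t^3 - t^2 - 1)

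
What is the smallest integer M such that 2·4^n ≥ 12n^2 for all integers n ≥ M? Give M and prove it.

At n = 2: 32 < 48, so the inequality fails and M ≥ 3. We prove 2·4^n ≥ 12n^2 for all n ≥ 3.
Base case (n = 3): 2·4^n = 128 and 12n^2 = 108, so 128 ≥ 108.
Inductive step: suppose the statement holds for some m ≥ 3, so 2·4^m ≥ 12m^2.
Then 2·4^(m + 1) = 4·(2·4^m) ≥ 4·(12m^2).
Also, for m ≥ 3 we have 4·(12m^2) ≥ 12(m+1)^2, since 4 ≥ (1 + 1/m)^2 for all m ≥ 3.
Combining, 2·4^(m + 1) ≥ 12(m+1)^2.
By induction, the statement is established for all n ≥ 3.
Hence the smallest such M is 3.

M = 3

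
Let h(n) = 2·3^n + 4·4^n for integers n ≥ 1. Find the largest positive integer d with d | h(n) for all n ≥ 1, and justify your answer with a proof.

Computing the first values: h(1) = 22 and h(2) = 82; gcd(22, 82) = 2, so d ≤ 2.
We prove 2 | 2·3^n + 4·4^n for all n ≥ 1 by induction on n.
Base case (n = 1): h(1) = 22 = 2·(11), so 2 | h(1).
For the inductive step, assume it holds for an arbitrary p ≥ 1, i.e. 2 | h(p). Then
h(p+1) − 4·h(p) = (2·3^(p+1) + 4·4^(p+1)) − 4·(2·3^p + 4·4^p) = (2)·3^p·(3 − 4) = (-2)·3^p. Since 2 | h(p) by the inductive hypothesis, 2 | 4·h(p); and 2 | -2 since -2 = 2·-1. Therefore 2 | h(p+1).
This completes the induction.
Therefore the largest such d is 2.

d = 2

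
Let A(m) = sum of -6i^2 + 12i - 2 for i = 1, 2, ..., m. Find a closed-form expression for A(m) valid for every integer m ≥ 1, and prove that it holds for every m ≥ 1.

A(m) = -m(2m^2 - 3m - 3)

We claim A(m) = -m(2m^2 - 3m - 3) for all m ≥ 1.
When m = 1: A(1) = 4, and the closed form gives 4. They agree.
Inductive step: suppose the statement holds for some i ≥ 1, so A(i) = i(-2i^2 + 3i + 3).
Then A(i+1) = A(i) + (-6i^2 + 4) = (i(-2i^2 + 3i + 3)) + (-6i^2 + 4).
Simplifying, A(i+1) = -(i + 1)(2i^2 + i - 4) = -(i+1)(2(i+1)^2 - 3(i+1) - 3),
which is the closed form with m = i+1.
By induction, the statement is established for all m ≥ 1.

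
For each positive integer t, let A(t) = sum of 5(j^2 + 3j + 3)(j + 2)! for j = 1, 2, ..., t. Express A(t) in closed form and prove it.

A(t) = (5t + 5)(t + 3)! - 30

We claim A(t) = (5t + 5)(t + 3)! - 30 for all t ≥ 1.
Base step (t = 1): A(1) = 210, and the closed form gives 210. They agree.
Suppose the result is true for t = j, so A(j) = (5j + 5)(j + 3)! - 30.
Then A(j+1) = A(j) + (5(j^2 + 5j + 7)(j + 3)!) = ((5j + 5)(j + 3)! - 30) + (5(j^2 + 5j + 7)(j + 3)!).
Simplifying, A(j+1) = (5(j+1) + 5)((j+1) + 3)! - 30,
which is the closed form with t = j+1.
Hence, by induction on t, the claim holds for every t ≥ 1.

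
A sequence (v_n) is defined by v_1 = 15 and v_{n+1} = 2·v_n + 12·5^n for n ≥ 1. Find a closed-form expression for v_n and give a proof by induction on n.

v_n = -5·2^(n - 1) + 4·5^n

Computing the first terms: v_1 = 15, v_2 = 90, v_3 = 480. This suggests v_n = -5·2^(n - 1) + 4·5^n.
Base step (n = 1): the formula gives 15 = 15 = v_1.
Suppose the result is true for n = r, so v_r = -5·2^(r - 1) + 4·5^r.
Then v_{r+1} = 2·v_r + 12·5^r = 2·(-5·2^(r - 1) + 4·5^r) + 12·5^r = -5·2^r + 4·5^(r + 1) = -5·2^((r+1) - 1) + 4·5^(r+1),
which is the claimed formula at n = r+1.
This completes the induction.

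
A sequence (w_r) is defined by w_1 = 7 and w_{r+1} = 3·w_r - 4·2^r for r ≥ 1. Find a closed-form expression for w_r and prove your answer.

Computing the first terms: w_1 = 7, w_2 = 13, w_3 = 23. This suggests w_r = 2^(r + 2) - 3^(r - 1).
For the base case r = 1: the formula gives 7 = 7 = w_1.
Inductive step: suppose the statement holds for some k ≥ 1, so w_k = 2^(k + 2) - 3^(k - 1).
Then w_{k+1} = 3·w_k - 4·2^k = 3·(2^(k + 2) - 3^(k - 1)) - 4·2^k = 2^(k + 3) - 3^k = 2^((k+1) + 2) - 3^((k+1) - 1),
which is the claimed formula at r = k+1.
By the principle of mathematical induction, the result holds for all r ≥ 1.

w_r = 2^(r + 2) - 3^(r - 1)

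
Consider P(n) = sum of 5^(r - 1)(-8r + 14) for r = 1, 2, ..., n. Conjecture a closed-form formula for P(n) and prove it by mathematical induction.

We claim P(n) = 2·5^n(-n + 2) - 4 for all n ≥ 1.
Base step (n = 1): P(1) = 6, and the closed form gives 6. They agree.
Inductive step: assume the claim holds for n = r, so P(r) = 2·5^r(-r + 2) - 4.
Then P(r+1) = P(r) + (5^r(-8r + 6)) = (2·5^r(-r + 2) - 4) + (5^r(-8r + 6)).
Simplifying, P(r+1) = -10·5^r·r + 10·5^r - 4 = 2·5^(r+1)(-(r+1) + 2) - 4,
which is the closed form with n = r+1.
By induction, the statement is established for all n ≥ 1.

P(n) = 2·5^n(-n + 2) - 4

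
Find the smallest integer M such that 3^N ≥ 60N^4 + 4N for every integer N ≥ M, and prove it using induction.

M = 14

At N = 13: 1594323 < 1713712, so the inequality fails and M ≥ 14. We prove 3^N ≥ 60N^4 + 4N for all N ≥ 14.
Base case (N = 14): 3^N = 4782969 and 60N^4 + 4N = 2305016, so 4782969 ≥ 2305016.
For the inductive step, assume it holds for an arbitrary m ≥ 14, so 3^m ≥ 60m^4 + 4m.
Then 3^(m + 1) = 3·(3^m) ≥ 3·(60m^4 + 4m).
Also, for m ≥ 14 we have 3·(60m^4 + 4m) ≥ 60(m+1)^4 + 4(m+1), since 3·(60m^4 + 4m) − (60(m+1)^4 + 4(m+1)) = 120m^4 - 240m^3 - 360m^2 - 232m - 64, which is nonnegative for all m ≥ 14.
Combining, 3^(m + 1) ≥ 60(m+1)^4 + 4(m+1).
This completes the induction.
Hence the smallest such M is 14.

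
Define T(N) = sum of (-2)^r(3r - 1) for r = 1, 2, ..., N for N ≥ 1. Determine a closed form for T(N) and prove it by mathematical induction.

We claim T(N) = 2(-2)^N·N for all N ≥ 1.
For the base case N = 1: T(1) = -4, and the closed form gives -4. They agree.
For the inductive step, assume it holds for an arbitrary r ≥ 1, so T(r) = 2(-2)^r·r.
Then T(r+1) = T(r) + ((-2)^(r + 1)(3r + 2)) = (2(-2)^r·r) + ((-2)^(r + 1)(3r + 2)).
Simplifying, T(r+1) = (-2)^(r + 2)(-r - 1) = 2(-2)^(r+1)·(r+1),
which is the closed form with N = r+1.
This completes the induction.

T(N) = 2(-2)^N·N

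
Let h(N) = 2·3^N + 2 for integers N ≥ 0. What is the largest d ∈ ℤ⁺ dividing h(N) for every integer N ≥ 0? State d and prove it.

d = 4

Computing the first values: h(0) = 4 and h(1) = 8; gcd(4, 8) = 4, so d ≤ 4.
We prove 4 | 2·3^N + 2 for all N ≥ 0 by induction on N.
Base step (N = 0): h(0) = 4 = 4·(1), so 4 | h(0).
Inductive step: suppose the statement holds for some i ≥ 0, i.e. 4 | h(i). Then
h(i+1) = 2·3^(i+1) + 2 = 3·(2·3^i + 2) - 4 = 3·h(i) - 4. The first term is divisible by 4 by the inductive hypothesis, and -4 is divisible by 4. Hence 4 | h(i+1).
This completes the induction.
Therefore the largest such d is 4.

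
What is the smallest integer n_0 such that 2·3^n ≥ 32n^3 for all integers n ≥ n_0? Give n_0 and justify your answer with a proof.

At n = 8: 13122 < 16384, so the inequality fails and n_0 ≥ 9. We prove 2·3^n ≥ 32n^3 for all n ≥ 9.
For the base case n = 9: 2·3^n = 39366 and 32n^3 = 23328, so 39366 ≥ 23328.
Inductive step: suppose the statement holds for some i ≥ 9, so 2·3^i ≥ 32i^3.
Then 2·3^(i + 1) = 3·(2·3^i) ≥ 3·(32i^3).
Also, for i ≥ 9 we have 3·(32i^3) ≥ 32(i+1)^3, since 3 ≥ (1 + 1/i)^3 for all i ≥ 9.
Combining, 2·3^(i + 1) ≥ 32(i+1)^3.
This completes the induction.
Hence the smallest such n_0 is 9.

n_0 = 9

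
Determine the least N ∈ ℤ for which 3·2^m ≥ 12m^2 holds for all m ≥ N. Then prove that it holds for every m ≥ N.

N = 8

At m = 7: 384 < 588, so the inequality fails and N ≥ 8. We prove 3·2^m ≥ 12m^2 for all m ≥ 8.
Base step (m = 8): 3·2^m = 768 and 12m^2 = 768, so 768 ≥ 768.
Inductive step: suppose the statement holds for some i ≥ 8, so 3·2^i ≥ 12i^2.
Then 3·2^(i + 1) = 2·(3·2^i) ≥ 2·(12i^2).
Also, for i ≥ 8 we have 2·(12i^2) ≥ 12(i+1)^2, since 2 ≥ (1 + 1/i)^2 for all i ≥ 8.
Combining, 3·2^(i + 1) ≥ 12(i+1)^2.
By the principle of mathematical induction, the result holds for all m ≥ 8.
Hence the smallest such N is 8.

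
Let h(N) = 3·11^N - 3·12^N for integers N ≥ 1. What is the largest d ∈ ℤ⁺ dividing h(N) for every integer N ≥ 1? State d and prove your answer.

d = 3

Computing the first values: h(1) = -3 and h(2) = -69; gcd(-3, -69) = 3, so d ≤ 3.
We prove 3 | 3·11^N - 3·12^N for all N ≥ 1 by induction on N.
Base step (N = 1): h(1) = -3 = 3·(-1), so 3 | h(1).
Suppose the result is true for N = m, i.e. 3 | h(m). Then
h(m+1) − 12·h(m) = (3·11^(m+1) - 3·12^(m+1)) − 12·(3·11^m - 3·12^m) = (3)·11^m·(11 − 12) = (-3)·11^m. Since 3 | h(m) by the inductive hypothesis, 3 | 12·h(m); and 3 | -3 since -3 = 3·-1. Therefore 3 | h(m+1).
By induction, the statement is established for all N ≥ 1.
Therefore the largest such d is 3.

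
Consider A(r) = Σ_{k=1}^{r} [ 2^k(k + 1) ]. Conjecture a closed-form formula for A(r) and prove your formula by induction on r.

We claim A(r) = 2^(r + 1)r for all r ≥ 1.
Base case (r = 1): A(1) = 4, and the closed form gives 4. They agree.
Suppose the result is true for r = k, so A(k) = 2^(k + 1)k.
Then A(k+1) = A(k) + (2^(k + 1)(k + 2)) = (2^(k + 1)k) + (2^(k + 1)(k + 2)).
Simplifying, A(k+1) = 2^(k + 2)(k + 1) = 2^((k+1) + 1)(k+1),
which is the closed form with r = k+1.
This completes the induction.

A(r) = 2^(r + 1)r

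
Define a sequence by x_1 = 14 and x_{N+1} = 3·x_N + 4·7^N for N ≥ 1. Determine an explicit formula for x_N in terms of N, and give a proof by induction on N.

Computing the first terms: x_1 = 14, x_2 = 70, x_3 = 406. This suggests x_N = 7·3^(N - 1) + 7^N.
When N = 1: the formula gives 14 = 14 = x_1.
Inductive step: assume the claim holds for N = k, so x_k = 7·3^(k - 1) + 7^k.
Then x_{k+1} = 3·x_k + 4·7^k = 3·(7·3^(k - 1) + 7^k) + 4·7^k = 7·3^k + 7^(k + 1) = 7·3^((k+1) - 1) + 7^(k+1),
which is the claimed formula at N = k+1.
Hence, by induction on N, the claim holds for every N ≥ 1.

x_N = 7·3^(N - 1) + 7^N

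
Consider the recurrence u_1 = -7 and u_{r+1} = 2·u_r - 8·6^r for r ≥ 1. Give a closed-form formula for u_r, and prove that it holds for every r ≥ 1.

Computing the first terms: u_1 = -7, u_2 = -62, u_3 = -412. This suggests u_r = 5·2^(r - 1) - 2·6^r.
Base step (r = 1): the formula gives -7 = -7 = u_1.
For the inductive step, assume it holds for an arbitrary i ≥ 1, so u_i = 5·2^(i - 1) - 2·6^i.
Then u_{i+1} = 2·u_i - 8·6^i = 2·(5·2^(i - 1) - 2·6^i) - 8·6^i = 5·2^i - 2·6^(i + 1) = 5·2^((i+1) - 1) - 2·6^(i+1),
which is the claimed formula at r = i+1.
Hence, by induction on r, the claim holds for every r ≥ 1.

u_r = 5·2^(r - 1) - 2·6^r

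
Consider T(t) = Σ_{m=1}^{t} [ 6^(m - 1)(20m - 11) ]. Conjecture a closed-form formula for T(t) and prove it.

T(t) = 6^t(4t - 3) + 3

We claim T(t) = 6^t(4t - 3) + 3 for all t ≥ 1.
For the base case t = 1: T(1) = 9, and the closed form gives 9. They agree.
Suppose the result is true for t = m, so T(m) = 6^m(4m - 3) + 3.
Then T(m+1) = T(m) + (6^m(20m + 9)) = (6^m(4m - 3) + 3) + (6^m(20m + 9)).
Simplifying, T(m+1) = 24·6^m·m + 6·6^m + 3 = 6^(m+1)(4(m+1) - 3) + 3,
which is the closed form with t = m+1.
This completes the induction.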